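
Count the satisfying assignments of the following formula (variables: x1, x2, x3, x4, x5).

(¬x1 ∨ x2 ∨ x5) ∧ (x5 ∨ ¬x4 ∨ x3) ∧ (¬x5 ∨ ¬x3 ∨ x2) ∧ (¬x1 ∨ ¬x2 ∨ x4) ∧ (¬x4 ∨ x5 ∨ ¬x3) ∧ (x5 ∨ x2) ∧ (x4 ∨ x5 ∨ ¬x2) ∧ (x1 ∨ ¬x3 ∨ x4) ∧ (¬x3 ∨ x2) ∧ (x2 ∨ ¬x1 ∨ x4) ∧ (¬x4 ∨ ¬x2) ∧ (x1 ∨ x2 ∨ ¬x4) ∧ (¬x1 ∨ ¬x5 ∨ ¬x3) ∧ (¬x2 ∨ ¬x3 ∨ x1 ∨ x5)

There are 2^5 = 32 truth assignments over (x1, x2, x3, x4, x5).
Split on x3. With x3 = True, the clauses containing x3 are satisfied and ¬x3 drops from the rest; 0 of the 2^4 = 16 assignments to the other variables satisfy what remains.
With x3 = False, by the same count on the reduced clause set, 3 assignments work.
Total: 0 + 3 = 3.

3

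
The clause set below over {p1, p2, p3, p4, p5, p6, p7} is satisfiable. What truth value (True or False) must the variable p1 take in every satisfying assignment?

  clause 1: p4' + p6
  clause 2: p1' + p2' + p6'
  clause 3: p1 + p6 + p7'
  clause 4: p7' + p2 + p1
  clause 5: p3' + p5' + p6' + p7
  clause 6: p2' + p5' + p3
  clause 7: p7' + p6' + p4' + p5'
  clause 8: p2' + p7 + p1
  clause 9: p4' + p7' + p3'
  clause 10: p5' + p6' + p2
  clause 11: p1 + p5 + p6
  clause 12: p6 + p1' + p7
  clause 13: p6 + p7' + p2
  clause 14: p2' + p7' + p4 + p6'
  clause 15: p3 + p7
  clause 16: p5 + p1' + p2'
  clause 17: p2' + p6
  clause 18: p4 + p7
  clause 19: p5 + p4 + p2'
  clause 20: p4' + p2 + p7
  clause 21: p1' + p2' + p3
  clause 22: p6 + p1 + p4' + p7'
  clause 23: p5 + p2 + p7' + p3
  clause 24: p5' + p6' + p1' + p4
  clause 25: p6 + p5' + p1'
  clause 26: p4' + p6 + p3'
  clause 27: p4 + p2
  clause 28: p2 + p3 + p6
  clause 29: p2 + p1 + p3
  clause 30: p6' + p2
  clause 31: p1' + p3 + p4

False

Suppose p1 = 1.
Try p4 = 0.
(p7) alone gives p7 = 1.
(p2) alone gives p2 = 1.
(p6') alone gives p6 = 0.
But (p6) is also a unit clause — contradiction.
So p4 must be the other value — set p4 = 1.
(p6) alone gives p6 = 1.
(p2') alone gives p2 = 0.
But (p2) is also a unit clause — contradiction.
Either choice for p4 ends in contradiction.
So every satisfying assignment has p1 = False.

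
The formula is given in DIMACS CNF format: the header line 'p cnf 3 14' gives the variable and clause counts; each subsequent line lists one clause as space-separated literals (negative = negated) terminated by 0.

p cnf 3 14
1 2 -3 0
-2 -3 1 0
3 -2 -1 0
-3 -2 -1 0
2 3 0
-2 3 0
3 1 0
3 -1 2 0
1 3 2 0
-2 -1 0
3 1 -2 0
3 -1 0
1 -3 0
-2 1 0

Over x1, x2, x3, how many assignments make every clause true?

1

There are 2^3 = 8 truth assignments over (x1, x2, x3).
Check each against the 14 clauses (columns in the order x1, x2, x3):
  F F F  ✗ fails (x2 ∨ x3)
  F F T  ✗ fails (x1 ∨ x2 ∨ ¬x3)
  F T F  ✗ fails (¬x2 ∨ x3)
  F T T  ✗ fails (¬x2 ∨ ¬x3 ∨ x1)
  T F F  ✗ fails (x2 ∨ x3)
  T F T  ✓ satisfies all
  T T F  ✗ fails (x3 ∨ ¬x2 ∨ ¬x1)
  T T T  ✗ fails (¬x3 ∨ ¬x2 ∨ ¬x1)
1 of the 8 rows is a model.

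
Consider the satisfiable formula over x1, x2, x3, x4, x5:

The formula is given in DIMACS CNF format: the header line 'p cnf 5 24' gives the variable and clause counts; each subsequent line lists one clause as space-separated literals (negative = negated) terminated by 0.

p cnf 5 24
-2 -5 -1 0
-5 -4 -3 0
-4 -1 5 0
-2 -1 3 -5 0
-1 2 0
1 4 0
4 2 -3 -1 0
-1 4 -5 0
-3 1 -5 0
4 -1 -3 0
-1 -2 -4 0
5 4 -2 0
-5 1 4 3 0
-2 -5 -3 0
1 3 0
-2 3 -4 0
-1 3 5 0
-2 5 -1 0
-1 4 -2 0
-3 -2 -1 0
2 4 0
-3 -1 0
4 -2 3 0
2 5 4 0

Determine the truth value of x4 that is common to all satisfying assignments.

True

Suppose x4 = False.
The clause (x1) is unit, so x1 = True.
The clause (x2) is unit, so x2 = True.
That conflicts with the unit clause (¬x2).
So every satisfying assignment has x4 = True.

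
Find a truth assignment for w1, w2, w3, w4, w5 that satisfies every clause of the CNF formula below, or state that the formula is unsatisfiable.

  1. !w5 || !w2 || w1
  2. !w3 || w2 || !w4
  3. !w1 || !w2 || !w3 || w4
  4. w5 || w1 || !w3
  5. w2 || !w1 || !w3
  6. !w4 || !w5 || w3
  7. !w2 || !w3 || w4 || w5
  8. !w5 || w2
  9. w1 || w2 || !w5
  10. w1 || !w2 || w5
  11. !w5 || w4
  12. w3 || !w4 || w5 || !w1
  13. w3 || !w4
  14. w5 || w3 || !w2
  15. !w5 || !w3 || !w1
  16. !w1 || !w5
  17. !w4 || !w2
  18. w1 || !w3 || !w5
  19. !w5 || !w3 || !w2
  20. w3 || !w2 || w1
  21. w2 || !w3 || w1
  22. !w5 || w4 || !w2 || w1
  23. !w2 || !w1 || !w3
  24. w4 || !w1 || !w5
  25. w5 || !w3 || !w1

w1 ↦ false; w2 ↦ false; w3 ↦ false; w4 ↦ false; w5 ↦ false

Branch on w5: set w5 = false.
Branch on w1: set w1 = false.
(!w3) alone gives w3 = false.
(!w2) alone gives w2 = false.
(!w4) alone gives w4 = false.
This assignment satisfies each clause.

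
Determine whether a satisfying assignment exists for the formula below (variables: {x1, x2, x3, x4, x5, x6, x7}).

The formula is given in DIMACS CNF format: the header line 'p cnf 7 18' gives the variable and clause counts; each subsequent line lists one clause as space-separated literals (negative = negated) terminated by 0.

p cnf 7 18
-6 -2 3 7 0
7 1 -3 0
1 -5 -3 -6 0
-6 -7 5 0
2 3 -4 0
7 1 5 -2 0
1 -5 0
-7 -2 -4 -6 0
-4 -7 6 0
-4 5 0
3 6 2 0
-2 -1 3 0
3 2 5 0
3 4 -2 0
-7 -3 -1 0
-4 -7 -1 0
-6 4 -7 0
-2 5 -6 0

Branch on x1: set x1 = True.
Branch on x4: set x4 = True.
From the singleton clause (x5), x5 = True.
From the singleton clause (¬x7), x7 = False.
Branch on x2: set x2 = True.
From the singleton clause (x3), x3 = True.
No clause remains; x6 is free.
A satisfying assignment: x1 ↦ True; x2 ↦ True; x3 ↦ True; x4 ↦ True; x5 ↦ True; x6 ↦ False; x7 ↦ False.

Satisfiable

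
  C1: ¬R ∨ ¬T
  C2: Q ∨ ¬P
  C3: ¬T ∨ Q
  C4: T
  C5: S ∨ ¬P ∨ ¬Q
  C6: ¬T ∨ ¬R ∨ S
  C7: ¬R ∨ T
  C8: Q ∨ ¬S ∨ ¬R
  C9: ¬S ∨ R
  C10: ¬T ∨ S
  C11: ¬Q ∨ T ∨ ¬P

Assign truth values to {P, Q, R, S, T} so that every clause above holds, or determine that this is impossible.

The clause (T) is unit, so T = True.
The clause (¬R) is unit, so R = False.
The clause (Q) is unit, so Q = True.
The clause (¬S) is unit, so S = False.
That conflicts with the unit clause (S).

UNSATISFIABLE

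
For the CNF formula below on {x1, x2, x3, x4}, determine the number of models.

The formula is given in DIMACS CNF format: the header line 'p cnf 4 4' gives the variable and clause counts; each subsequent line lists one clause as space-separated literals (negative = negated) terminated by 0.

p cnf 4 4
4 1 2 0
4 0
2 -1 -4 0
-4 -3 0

3

There are 2^4 = 16 truth assignments over (x1, x2, x3, x4).
Check each against the 4 clauses (columns in the order x1, x2, x3, x4):
  F F F F  ✗ fails (x4 ∨ x1 ∨ x2)
  F F F T  ✓ satisfies all
  F F T F  ✗ fails (x4 ∨ x1 ∨ x2)
  F F T T  ✗ fails (¬x4 ∨ ¬x3)
  F T F F  ✗ fails (x4)
  F T F T  ✓ satisfies all
  F T T F  ✗ fails (x4)
  F T T T  ✗ fails (¬x4 ∨ ¬x3)
  T F F F  ✗ fails (x4)
  T F F T  ✗ fails (x2 ∨ ¬x1 ∨ ¬x4)
  T F T F  ✗ fails (x4)
  T F T T  ✗ fails (x2 ∨ ¬x1 ∨ ¬x4)
  T T F F  ✗ fails (x4)
  T T F T  ✓ satisfies all
  T T T F  ✗ fails (x4)
  T T T T  ✗ fails (¬x4 ∨ ¬x3)
3 of the 16 rows are models.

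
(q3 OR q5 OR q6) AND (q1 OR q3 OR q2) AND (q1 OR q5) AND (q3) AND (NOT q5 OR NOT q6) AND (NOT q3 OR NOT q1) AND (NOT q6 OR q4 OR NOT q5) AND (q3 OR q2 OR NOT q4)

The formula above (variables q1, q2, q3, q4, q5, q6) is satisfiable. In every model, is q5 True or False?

Suppose q5 = false.
Unit clause (q1) forces q1 = true.
Unit clause (q3) forces q3 = true.
That conflicts with the unit clause (NOT q3).
So every satisfying assignment has q5 = True.

True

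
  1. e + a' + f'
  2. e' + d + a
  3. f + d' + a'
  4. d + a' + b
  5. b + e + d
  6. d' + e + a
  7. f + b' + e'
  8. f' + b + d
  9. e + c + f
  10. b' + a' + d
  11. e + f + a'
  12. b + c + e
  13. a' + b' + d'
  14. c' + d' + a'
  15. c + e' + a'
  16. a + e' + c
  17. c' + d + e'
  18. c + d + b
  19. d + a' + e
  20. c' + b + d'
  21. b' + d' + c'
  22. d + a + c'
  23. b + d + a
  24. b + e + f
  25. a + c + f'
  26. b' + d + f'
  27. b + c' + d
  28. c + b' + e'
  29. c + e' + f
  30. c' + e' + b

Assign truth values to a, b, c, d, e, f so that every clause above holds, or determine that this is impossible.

UNSATISFIABLE

Suppose e = 1.
Suppose d = 1.
Suppose f = 1.
Suppose a = 0.
(c) alone gives c = 1.
(b) alone gives b = 1.
But (b') is also a unit clause — contradiction.
So a must be the other value — set a = 1.
(b') alone gives b = 0.
(c') alone gives c = 0.
But (c) is also a unit clause — contradiction.
Both values of a lead to a conflict.
So f must be the other value — set f = 0.
(a') alone gives a = 0.
(b') alone gives b = 0.
(c) alone gives c = 1.
But (c') is also a unit clause — contradiction.
Both values of f lead to a conflict.
So d must be the other value — set d = 0.
(a) alone gives a = 1.
(b) alone gives b = 1.
But (b') is also a unit clause — contradiction.
Both values of d lead to a conflict.
So e must be the other value — set e = 0.
Suppose a = 0.
(d') alone gives d = 0.
(b) alone gives b = 1.
(c') alone gives c = 0.
(f) alone gives f = 1.
But (f') is also a unit clause — contradiction.
So a must be the other value — set a = 1.
(f') alone gives f = 0.
But (f) is also a unit clause — contradiction.
Both values of a lead to a conflict.
Both values of e lead to a conflict.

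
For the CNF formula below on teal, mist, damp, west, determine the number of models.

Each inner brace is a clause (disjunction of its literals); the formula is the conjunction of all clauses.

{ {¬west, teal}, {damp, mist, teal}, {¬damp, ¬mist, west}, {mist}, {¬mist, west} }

2

There are 2^4 = 16 truth assignments over (teal, mist, damp, west).
Check each against the 5 clauses (columns in the order teal, mist, damp, west):
  F F F F  ✗ fails (damp ∨ mist ∨ teal)
  F F F T  ✗ fails (¬west ∨ teal)
  F F T F  ✗ fails (mist)
  F F T T  ✗ fails (¬west ∨ teal)
  F T F F  ✗ fails (¬mist ∨ west)
  F T F T  ✗ fails (¬west ∨ teal)
  F T T F  ✗ fails (¬damp ∨ ¬mist ∨ west)
  F T T T  ✗ fails (¬west ∨ teal)
  T F F F  ✗ fails (mist)
  T F F T  ✗ fails (mist)
  T F T F  ✗ fails (mist)
  T F T T  ✗ fails (mist)
  T T F F  ✗ fails (¬mist ∨ west)
  T T F T  ✓ satisfies all
  T T T F  ✗ fails (¬damp ∨ ¬mist ∨ west)
  T T T T  ✓ satisfies all
2 of the 16 rows are models.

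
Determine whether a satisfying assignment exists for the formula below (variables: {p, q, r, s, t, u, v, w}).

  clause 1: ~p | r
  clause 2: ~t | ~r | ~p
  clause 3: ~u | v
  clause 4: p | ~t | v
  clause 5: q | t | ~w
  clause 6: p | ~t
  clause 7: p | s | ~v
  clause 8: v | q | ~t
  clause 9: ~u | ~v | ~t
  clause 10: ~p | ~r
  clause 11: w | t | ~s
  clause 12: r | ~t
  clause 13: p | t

No, unsatisfiable

Try p = 0.
(~t) alone gives t = 0.
But (t) is also a unit clause — contradiction.
That branch fails; take p = 1 instead.
(r) alone gives r = 1.
But (~r) is also a unit clause — contradiction.
Both values of p lead to a conflict.
No assignment satisfies every clause.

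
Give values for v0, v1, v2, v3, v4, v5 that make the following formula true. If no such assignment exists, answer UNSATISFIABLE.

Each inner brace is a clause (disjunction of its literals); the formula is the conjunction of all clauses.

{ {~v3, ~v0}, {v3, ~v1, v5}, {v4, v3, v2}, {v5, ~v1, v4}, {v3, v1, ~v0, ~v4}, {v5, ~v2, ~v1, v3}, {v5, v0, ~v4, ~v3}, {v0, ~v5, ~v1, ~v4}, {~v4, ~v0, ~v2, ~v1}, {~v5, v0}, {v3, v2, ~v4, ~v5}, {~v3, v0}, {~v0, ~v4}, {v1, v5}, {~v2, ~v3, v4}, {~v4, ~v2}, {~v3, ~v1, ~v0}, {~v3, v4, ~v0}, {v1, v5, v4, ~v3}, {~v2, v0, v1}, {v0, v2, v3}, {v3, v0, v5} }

v0=1, v1=0, v2=1, v3=0, v4=0, v5=1

Try v3 = 0.
Try v1 = 0.
The clause (v5) is unit, so v5 = 1.
The clause (v0) is unit, so v0 = 1.
The clause (~v4) is unit, so v4 = 0.
The clause (v2) is unit, so v2 = 1.
All clauses are satisfied.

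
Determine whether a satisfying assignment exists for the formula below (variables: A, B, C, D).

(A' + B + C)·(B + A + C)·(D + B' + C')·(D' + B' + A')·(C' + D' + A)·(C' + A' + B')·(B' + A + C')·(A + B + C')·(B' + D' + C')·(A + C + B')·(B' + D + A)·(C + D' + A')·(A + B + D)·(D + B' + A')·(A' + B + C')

No, unsatisfiable

Branch on A: set A = 0.
Branch on B: set B = 1.
Unit clause (C') forces C = 0.
That conflicts with the unit clause (C).
Undo B and try B = 0.
Unit clause (C) forces C = 1.
That conflicts with the unit clause (C').
Both values of B lead to a conflict.
Undo A and try A = 1.
Branch on B: set B = 1.
Unit clause (D') forces D = 0.
That conflicts with the unit clause (D).
Undo B and try B = 0.
Unit clause (C) forces C = 1.
That conflicts with the unit clause (C').
Both values of B lead to a conflict.
Both values of A lead to a conflict.
No assignment satisfies every clause.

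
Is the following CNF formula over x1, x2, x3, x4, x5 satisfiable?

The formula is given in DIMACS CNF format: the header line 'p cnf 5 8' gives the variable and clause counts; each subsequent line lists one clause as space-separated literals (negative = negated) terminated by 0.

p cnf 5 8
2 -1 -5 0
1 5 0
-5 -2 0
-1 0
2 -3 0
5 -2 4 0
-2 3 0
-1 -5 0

Unit clause (¬x1) forces x1 = False.
Unit clause (x5) forces x5 = True.
Unit clause (¬x2) forces x2 = False.
Unit clause (¬x3) forces x3 = False.
No clause remains; x4 is free.
A satisfying assignment: x1 ↦ False; x2 ↦ False; x3 ↦ False; x4 ↦ False; x5 ↦ True.

Yes, satisfiable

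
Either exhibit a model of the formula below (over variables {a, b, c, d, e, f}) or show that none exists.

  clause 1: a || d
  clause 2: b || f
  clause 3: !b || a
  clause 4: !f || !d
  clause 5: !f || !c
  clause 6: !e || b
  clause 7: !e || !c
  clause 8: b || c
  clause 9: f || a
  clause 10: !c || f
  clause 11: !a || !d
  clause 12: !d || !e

a: true; b: true; c: false; d: false; e: true; f: false

Suppose a = true.
Unit clause (!d) forces d = false.
Suppose b = true.
Suppose f = false.
Unit clause (!c) forces c = false.
Every clause is now satisfied; e is unconstrained.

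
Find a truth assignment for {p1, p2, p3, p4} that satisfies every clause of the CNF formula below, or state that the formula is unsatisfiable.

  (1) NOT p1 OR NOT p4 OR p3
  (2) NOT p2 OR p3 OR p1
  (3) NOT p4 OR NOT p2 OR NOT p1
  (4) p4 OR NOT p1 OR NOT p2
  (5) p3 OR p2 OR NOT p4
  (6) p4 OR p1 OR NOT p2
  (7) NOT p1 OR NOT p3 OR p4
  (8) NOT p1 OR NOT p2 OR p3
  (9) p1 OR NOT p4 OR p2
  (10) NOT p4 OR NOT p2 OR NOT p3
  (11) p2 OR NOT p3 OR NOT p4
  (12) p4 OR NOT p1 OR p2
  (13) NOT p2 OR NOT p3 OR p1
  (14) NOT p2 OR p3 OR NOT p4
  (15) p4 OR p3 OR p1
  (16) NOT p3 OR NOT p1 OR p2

p1: false,  p2: false,  p3: true,  p4: false

Branch on p1: set p1 = false.
Branch on p2: set p2 = false.
(NOT p4) alone gives p4 = false.
(p3) alone gives p3 = true.
This assignment satisfies each clause.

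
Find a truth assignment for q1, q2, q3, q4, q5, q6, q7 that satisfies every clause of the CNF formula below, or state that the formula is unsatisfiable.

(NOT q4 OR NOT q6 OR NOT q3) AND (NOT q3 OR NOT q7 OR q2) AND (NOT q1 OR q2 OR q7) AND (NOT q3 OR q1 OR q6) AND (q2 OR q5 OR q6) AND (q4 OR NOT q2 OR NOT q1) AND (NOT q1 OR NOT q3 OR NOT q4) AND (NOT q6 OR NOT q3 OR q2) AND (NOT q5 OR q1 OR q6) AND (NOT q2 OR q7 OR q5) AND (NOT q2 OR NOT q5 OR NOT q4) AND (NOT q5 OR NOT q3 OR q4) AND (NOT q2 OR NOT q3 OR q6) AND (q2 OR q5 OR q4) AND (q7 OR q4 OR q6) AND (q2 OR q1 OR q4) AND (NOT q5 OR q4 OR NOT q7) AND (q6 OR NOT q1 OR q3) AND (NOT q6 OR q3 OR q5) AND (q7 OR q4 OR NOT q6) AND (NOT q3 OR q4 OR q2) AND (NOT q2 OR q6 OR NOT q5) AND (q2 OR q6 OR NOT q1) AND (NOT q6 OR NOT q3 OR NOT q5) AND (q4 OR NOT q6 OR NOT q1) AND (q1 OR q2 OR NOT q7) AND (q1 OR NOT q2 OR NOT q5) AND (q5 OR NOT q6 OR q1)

Try q4 = true.
Try q6 = false.
Try q3 = false.
From the singleton clause (NOT q1), q1 = false.
From the singleton clause (NOT q5), q5 = false.
From the singleton clause (q2), q2 = true.
From the singleton clause (q7), q7 = true.
Every clause now holds.

q1=false, q2=true, q3=false, q4=true, q5=false, q6=false, q7=true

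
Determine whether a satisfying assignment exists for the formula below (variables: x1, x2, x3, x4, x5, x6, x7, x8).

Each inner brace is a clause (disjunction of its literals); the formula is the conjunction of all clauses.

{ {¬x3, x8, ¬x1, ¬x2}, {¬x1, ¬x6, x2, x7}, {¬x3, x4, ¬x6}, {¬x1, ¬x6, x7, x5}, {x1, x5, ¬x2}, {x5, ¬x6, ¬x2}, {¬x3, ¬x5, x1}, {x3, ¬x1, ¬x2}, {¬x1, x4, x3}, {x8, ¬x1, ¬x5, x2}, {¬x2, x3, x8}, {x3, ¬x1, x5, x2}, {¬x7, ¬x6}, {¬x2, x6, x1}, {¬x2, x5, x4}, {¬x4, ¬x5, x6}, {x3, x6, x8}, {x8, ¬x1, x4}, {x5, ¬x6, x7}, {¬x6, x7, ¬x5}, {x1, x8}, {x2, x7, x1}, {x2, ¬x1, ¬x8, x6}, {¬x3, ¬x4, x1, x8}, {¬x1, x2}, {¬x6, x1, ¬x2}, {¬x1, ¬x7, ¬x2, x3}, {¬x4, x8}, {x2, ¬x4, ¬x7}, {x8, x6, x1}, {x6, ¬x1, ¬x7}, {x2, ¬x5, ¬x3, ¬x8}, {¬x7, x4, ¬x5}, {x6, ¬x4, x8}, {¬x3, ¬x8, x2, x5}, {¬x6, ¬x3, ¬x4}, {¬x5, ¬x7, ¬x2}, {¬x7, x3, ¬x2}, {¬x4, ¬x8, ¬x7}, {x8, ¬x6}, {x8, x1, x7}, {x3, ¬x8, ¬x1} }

Try x7 = True.
Unit clause (¬x6) forces x6 = False.
Unit clause (¬x1) forces x1 = False.
Unit clause (¬x2) forces x2 = False.
Unit clause (x8) forces x8 = True.
Unit clause (¬x4) forces x4 = False.
Unit clause (¬x5) forces x5 = False.
Unit clause (¬x3) forces x3 = False.
This assignment satisfies each clause.
A satisfying assignment: x1 ↦ False, x2 ↦ False, x3 ↦ False, x4 ↦ False, x5 ↦ False, x6 ↦ False, x7 ↦ True, x8 ↦ True.

Satisfiable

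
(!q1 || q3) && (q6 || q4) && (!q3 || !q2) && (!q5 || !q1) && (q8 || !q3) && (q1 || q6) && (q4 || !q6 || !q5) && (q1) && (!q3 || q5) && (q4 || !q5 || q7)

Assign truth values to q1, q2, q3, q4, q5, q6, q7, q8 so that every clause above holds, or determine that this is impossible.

UNSATISFIABLE

(q1) alone gives q1 = true.
(q3) alone gives q3 = true.
(!q2) alone gives q2 = false.
(!q5) alone gives q5 = false.
But (q5) is also a unit clause — contradiction.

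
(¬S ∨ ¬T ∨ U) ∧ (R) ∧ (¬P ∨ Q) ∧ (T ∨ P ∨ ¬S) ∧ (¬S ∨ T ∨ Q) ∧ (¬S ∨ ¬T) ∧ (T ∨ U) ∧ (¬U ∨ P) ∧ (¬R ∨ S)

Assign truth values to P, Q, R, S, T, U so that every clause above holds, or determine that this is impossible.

P ↦ True,  Q ↦ True,  R ↦ True,  S ↦ True,  T ↦ False,  U ↦ True

From the singleton clause (R), R = True.
From the singleton clause (S), S = True.
From the singleton clause (¬T), T = False.
From the singleton clause (P), P = True.
From the singleton clause (Q), Q = True.
From the singleton clause (U), U = True.
Every clause now holds.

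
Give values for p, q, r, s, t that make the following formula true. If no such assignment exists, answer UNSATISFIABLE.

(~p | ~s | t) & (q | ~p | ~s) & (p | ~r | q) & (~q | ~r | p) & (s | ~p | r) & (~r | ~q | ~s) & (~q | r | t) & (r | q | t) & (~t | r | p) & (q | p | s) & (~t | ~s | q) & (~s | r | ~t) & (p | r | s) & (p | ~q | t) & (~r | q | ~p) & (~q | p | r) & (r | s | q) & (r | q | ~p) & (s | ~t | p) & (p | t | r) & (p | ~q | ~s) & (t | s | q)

Case p = 1:
Case s = 0:
(r) alone gives r = 1.
(q) alone gives q = 1.
Every clause is now satisfied; t is unconstrained.

p: 1,  q: 1,  r: 1,  s: 0,  t: 0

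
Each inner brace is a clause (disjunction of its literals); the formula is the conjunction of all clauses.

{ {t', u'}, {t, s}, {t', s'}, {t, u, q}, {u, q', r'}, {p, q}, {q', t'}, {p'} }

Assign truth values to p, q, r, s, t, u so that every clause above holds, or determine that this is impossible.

p=0; q=1; r=0; s=1; t=0; u=0

From the singleton clause (p'), p = 0.
From the singleton clause (q), q = 1.
From the singleton clause (t'), t = 0.
From the singleton clause (s), s = 1.
Branch on u: set u = 0.
From the singleton clause (r'), r = 0.
This assignment satisfies each clause.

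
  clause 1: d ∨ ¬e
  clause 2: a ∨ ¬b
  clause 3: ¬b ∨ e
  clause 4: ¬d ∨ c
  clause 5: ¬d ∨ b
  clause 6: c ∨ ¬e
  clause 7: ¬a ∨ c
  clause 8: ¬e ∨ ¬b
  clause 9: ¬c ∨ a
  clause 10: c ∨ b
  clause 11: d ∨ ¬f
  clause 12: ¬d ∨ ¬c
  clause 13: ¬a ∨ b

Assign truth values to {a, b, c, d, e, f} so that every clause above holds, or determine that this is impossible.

UNSATISFIABLE

Case d = True:
(c) alone gives c = True.
But (¬c) is also a unit clause — contradiction.
So d must be the other value — set d = False.
(¬e) alone gives e = False.
(¬b) alone gives b = False.
(c) alone gives c = True.
(a) alone gives a = True.
But (¬a) is also a unit clause — contradiction.
Either choice for d ends in contradiction.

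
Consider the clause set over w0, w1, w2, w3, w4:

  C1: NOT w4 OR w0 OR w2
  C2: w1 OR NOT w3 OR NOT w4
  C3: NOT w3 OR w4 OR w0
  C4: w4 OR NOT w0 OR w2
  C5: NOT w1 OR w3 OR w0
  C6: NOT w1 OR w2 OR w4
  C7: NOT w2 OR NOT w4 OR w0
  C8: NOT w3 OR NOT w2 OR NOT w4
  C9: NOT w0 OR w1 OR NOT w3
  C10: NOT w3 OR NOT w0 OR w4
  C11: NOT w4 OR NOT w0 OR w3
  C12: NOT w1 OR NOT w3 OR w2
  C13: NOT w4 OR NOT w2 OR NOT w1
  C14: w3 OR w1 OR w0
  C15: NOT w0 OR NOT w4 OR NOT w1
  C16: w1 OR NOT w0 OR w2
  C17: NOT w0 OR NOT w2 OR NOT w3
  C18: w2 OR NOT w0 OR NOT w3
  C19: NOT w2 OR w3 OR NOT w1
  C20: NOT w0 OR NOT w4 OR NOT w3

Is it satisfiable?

Yes, satisfiable

Suppose w4 = false.
Suppose w3 = false.
Suppose w0 = true.
From the singleton clause (w2), w2 = true.
From the singleton clause (NOT w1), w1 = false.
All clauses are satisfied.
A satisfying assignment: w0=true,  w1=false,  w2=true,  w3=false,  w4=false.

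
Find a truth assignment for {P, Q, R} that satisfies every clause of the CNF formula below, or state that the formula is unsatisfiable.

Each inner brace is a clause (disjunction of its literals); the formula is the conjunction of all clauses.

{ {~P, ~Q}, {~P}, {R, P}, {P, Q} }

P=0, Q=1, R=1

Unit clause (~P) forces P = 0.
Unit clause (R) forces R = 1.
Unit clause (Q) forces Q = 1.
All clauses are satisfied.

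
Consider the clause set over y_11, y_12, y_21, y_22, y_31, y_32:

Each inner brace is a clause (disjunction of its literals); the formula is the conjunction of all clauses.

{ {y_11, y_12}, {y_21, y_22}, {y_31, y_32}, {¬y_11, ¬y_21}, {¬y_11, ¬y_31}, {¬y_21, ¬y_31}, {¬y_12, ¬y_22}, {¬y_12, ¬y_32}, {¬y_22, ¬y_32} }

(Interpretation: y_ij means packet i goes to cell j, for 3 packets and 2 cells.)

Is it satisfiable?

No

Branch on y_11: set y_11 = True.
From the singleton clause (¬y_21), y_21 = False.
From the singleton clause (y_22), y_22 = True.
From the singleton clause (¬y_31), y_31 = False.
From the singleton clause (y_32), y_32 = True.
That conflicts with the unit clause (¬y_32).
Backtrack on y_11: now try y_11 = False.
From the singleton clause (y_12), y_12 = True.
From the singleton clause (¬y_22), y_22 = False.
From the singleton clause (y_21), y_21 = True.
From the singleton clause (¬y_31), y_31 = False.
From the singleton clause (y_32), y_32 = True.
That conflicts with the unit clause (¬y_32).
Neither y_11 = True nor y_11 = False works.
No assignment satisfies every clause.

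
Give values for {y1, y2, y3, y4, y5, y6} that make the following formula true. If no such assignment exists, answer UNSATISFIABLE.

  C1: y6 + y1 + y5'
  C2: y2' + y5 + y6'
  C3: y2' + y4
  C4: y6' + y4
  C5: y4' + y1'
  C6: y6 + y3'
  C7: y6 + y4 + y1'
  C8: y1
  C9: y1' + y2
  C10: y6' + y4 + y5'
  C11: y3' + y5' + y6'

UNSATISFIABLE

(y1) alone gives y1 = 1.
(y4') alone gives y4 = 0.
(y2') alone gives y2 = 0.
But (y2) is also a unit clause — contradiction.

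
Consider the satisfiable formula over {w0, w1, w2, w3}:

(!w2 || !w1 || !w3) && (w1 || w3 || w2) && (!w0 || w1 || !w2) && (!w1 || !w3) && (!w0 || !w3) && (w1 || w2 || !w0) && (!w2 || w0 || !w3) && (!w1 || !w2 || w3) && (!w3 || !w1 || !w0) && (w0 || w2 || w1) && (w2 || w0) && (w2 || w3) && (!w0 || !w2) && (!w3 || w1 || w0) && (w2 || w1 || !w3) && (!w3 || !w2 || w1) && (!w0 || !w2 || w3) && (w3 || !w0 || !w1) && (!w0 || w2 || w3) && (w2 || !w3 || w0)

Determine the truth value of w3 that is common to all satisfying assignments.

Suppose w3 = true.
(!w1) alone gives w1 = false.
(!w0) alone gives w0 = false.
But (w0) is also a unit clause — contradiction.
So every satisfying assignment has w3 = False.

False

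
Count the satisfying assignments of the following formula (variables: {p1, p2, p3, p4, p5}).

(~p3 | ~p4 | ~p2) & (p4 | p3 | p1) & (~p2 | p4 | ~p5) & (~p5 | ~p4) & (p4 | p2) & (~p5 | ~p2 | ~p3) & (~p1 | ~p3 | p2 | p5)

There are 2^5 = 32 truth assignments over (p1, p2, p3, p4, p5).
Split on p3. With p3 = 1, the clauses containing p3 are satisfied and ~p3 drops from the rest; 3 of the 2^4 = 16 assignments to the other variables satisfy what remains.
With p3 = 0, by the same count on the reduced clause set, 5 assignments work.
Total: 3 + 5 = 8.

8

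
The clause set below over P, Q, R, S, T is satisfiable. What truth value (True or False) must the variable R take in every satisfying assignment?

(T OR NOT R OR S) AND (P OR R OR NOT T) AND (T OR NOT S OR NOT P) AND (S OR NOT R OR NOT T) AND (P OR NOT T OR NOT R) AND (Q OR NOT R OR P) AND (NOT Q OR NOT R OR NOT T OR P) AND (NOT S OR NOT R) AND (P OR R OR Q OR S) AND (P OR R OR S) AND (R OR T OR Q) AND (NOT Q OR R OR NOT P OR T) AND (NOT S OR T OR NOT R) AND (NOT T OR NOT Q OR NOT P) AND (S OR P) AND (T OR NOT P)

Suppose R = true.
Unit clause (NOT S) forces S = false.
Unit clause (T) forces T = true.
Now (NOT T) is unsatisfied and unit — conflict.
So every satisfying assignment has R = False.

False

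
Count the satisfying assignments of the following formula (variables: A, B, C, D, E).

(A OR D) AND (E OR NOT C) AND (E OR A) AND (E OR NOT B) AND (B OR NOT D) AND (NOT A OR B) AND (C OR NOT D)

4

There are 2^5 = 32 truth assignments over (A, B, C, D, E).
Split on A. With A = true, the clauses containing A are satisfied and NOT A drops from the rest; 3 of the 2^4 = 16 assignments to the other variables satisfy what remains.
With A = false, by the same count on the reduced clause set, 1 assignment works.
Total: 3 + 1 = 4.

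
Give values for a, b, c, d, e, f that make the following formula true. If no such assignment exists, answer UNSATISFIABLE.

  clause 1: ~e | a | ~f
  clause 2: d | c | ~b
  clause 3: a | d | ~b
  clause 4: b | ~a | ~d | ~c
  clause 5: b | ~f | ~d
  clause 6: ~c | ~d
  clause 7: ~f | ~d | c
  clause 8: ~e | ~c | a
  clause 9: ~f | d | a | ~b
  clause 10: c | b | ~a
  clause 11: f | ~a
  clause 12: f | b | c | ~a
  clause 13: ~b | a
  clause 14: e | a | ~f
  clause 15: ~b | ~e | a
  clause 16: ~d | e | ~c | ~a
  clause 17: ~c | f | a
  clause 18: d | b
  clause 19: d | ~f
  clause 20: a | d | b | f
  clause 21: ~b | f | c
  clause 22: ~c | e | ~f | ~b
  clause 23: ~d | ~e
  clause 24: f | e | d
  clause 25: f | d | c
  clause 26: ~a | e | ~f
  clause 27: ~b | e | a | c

Case c = 0:
Case d = 1:
The clause (~f) is unit, so f = 0.
The clause (~a) is unit, so a = 0.
The clause (~b) is unit, so b = 0.
The clause (~e) is unit, so e = 0.
Every clause now holds.

a: 0,  b: 0,  c: 0,  d: 1,  e: 0,  f: 0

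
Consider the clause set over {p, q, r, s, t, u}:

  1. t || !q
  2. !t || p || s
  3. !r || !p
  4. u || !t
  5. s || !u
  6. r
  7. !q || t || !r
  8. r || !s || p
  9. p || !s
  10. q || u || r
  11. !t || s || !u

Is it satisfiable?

Unit clause (r) forces r = true.
Unit clause (!p) forces p = false.
Unit clause (!s) forces s = false.
Unit clause (!t) forces t = false.
Unit clause (!q) forces q = false.
Unit clause (!u) forces u = false.
All clauses are satisfied.
A satisfying assignment: p=false, q=false, r=true, s=false, t=false, u=false.

Satisfiable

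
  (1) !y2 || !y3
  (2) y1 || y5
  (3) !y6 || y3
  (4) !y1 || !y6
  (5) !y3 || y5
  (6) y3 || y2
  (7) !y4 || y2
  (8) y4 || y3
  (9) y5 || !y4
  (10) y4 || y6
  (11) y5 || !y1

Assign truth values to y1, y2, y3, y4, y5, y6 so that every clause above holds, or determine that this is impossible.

y1=true; y2=true; y3=false; y4=true; y5=true; y6=false

Try y2 = true.
Unit clause (!y3) forces y3 = false.
Unit clause (!y6) forces y6 = false.
Unit clause (y4) forces y4 = true.
Unit clause (y5) forces y5 = true.
No clause remains; y1 is free.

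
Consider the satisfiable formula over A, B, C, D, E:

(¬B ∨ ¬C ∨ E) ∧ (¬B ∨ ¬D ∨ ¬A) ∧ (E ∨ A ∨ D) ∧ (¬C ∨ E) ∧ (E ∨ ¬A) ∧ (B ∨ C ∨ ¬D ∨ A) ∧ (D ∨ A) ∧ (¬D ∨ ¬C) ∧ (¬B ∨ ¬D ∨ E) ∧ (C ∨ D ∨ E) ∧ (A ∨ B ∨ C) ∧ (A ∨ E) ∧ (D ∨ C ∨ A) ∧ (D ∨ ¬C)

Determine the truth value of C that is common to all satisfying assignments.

Suppose C = True.
(E) alone gives E = True.
(¬D) alone gives D = False.
But (D) is also a unit clause — contradiction.
So every satisfying assignment has C = False.

False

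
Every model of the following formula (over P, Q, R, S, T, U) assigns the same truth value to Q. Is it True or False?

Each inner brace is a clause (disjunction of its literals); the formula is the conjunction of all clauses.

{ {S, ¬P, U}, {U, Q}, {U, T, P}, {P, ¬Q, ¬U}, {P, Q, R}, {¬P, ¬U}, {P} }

True

Suppose Q = False.
Unit clause (U) forces U = True.
Unit clause (¬P) forces P = False.
Now (P) is unsatisfied and unit — conflict.
So every satisfying assignment has Q = True.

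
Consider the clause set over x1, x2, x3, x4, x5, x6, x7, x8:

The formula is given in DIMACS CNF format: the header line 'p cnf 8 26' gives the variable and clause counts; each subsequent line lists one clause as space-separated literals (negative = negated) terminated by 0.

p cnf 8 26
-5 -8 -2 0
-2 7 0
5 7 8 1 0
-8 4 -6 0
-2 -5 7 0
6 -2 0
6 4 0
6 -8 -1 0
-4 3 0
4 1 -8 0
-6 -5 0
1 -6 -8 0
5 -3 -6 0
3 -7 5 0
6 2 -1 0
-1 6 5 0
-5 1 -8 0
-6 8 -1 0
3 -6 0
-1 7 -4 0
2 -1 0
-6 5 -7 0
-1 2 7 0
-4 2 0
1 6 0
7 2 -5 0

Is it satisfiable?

No, unsatisfiable

Suppose x2 = False.
Unit clause (¬x1) forces x1 = False.
Unit clause (¬x4) forces x4 = False.
Unit clause (x6) forces x6 = True.
Unit clause (¬x8) forces x8 = False.
Unit clause (¬x5) forces x5 = False.
Unit clause (x7) forces x7 = True.
Now (¬x7) is unsatisfied and unit — conflict.
Backtrack on x2: now try x2 = True.
Unit clause (x7) forces x7 = True.
Unit clause (x6) forces x6 = True.
Unit clause (¬x5) forces x5 = False.
Now (x5) is unsatisfied and unit — conflict.
Both values of x2 lead to a conflict.
No assignment satisfies every clause.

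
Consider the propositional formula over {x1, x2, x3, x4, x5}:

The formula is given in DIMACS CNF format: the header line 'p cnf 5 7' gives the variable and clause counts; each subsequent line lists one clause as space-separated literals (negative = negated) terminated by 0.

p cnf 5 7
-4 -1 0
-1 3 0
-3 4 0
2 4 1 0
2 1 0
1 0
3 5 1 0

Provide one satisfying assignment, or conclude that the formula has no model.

(x1) alone gives x1 = True.
(¬x4) alone gives x4 = False.
(x3) alone gives x3 = True.
But (¬x3) is also a unit clause — contradiction.

UNSATISFIABLE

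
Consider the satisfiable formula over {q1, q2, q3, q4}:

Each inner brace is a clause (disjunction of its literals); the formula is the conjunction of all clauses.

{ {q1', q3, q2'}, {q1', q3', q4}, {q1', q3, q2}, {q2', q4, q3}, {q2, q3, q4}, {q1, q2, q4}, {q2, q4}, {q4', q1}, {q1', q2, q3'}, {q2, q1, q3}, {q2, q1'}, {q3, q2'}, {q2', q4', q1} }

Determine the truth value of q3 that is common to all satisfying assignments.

Suppose q3 = 0.
Unit clause (q2') forces q2 = 0.
Unit clause (q1') forces q1 = 0.
But (q1) is also a unit clause — contradiction.
So every satisfying assignment has q3 = True.

True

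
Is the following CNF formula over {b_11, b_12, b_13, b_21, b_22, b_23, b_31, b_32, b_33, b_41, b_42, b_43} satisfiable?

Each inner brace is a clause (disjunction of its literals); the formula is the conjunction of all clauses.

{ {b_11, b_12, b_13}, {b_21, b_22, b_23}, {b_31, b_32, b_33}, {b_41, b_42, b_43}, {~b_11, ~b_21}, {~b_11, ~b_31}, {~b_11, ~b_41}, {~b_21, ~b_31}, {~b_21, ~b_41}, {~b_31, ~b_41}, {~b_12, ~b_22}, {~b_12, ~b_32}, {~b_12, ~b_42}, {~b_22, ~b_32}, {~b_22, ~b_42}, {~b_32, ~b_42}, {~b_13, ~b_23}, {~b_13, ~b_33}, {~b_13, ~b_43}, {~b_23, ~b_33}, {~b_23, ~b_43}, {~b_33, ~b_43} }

Suppose b_11 = 0.
Suppose b_12 = 1.
From the singleton clause (~b_22), b_22 = 0.
From the singleton clause (~b_32), b_32 = 0.
From the singleton clause (~b_42), b_42 = 0.
Suppose b_21 = 1.
From the singleton clause (~b_31), b_31 = 0.
From the singleton clause (b_33), b_33 = 1.
From the singleton clause (~b_41), b_41 = 0.
From the singleton clause (b_43), b_43 = 1.
Now (~b_43) is unsatisfied and unit — conflict.
Backtrack on b_21: now try b_21 = 0.
From the singleton clause (b_23), b_23 = 1.
From the singleton clause (~b_13), b_13 = 0.
From the singleton clause (~b_33), b_33 = 0.
From the singleton clause (b_31), b_31 = 1.
From the singleton clause (~b_41), b_41 = 0.
From the singleton clause (b_43), b_43 = 1.
Now (~b_43) is unsatisfied and unit — conflict.
Neither b_21 = 1 nor b_21 = 0 works.
Backtrack on b_12: now try b_12 = 0.
From the singleton clause (b_13), b_13 = 1.
From the singleton clause (~b_23), b_23 = 0.
From the singleton clause (~b_33), b_33 = 0.
From the singleton clause (~b_43), b_43 = 0.
Suppose b_21 = 1.
From the singleton clause (~b_31), b_31 = 0.
From the singleton clause (b_32), b_32 = 1.
From the singleton clause (~b_41), b_41 = 0.
From the singleton clause (b_42), b_42 = 1.
Now (~b_42) is unsatisfied and unit — conflict.
Backtrack on b_21: now try b_21 = 0.
From the singleton clause (b_22), b_22 = 1.
From the singleton clause (~b_32), b_32 = 0.
From the singleton clause (b_31), b_31 = 1.
From the singleton clause (~b_41), b_41 = 0.
From the singleton clause (b_42), b_42 = 1.
Now (~b_42) is unsatisfied and unit — conflict.
Neither b_21 = 1 nor b_21 = 0 works.
Neither b_12 = 1 nor b_12 = 0 works.
Backtrack on b_11: now try b_11 = 1.
From the singleton clause (~b_21), b_21 = 0.
From the singleton clause (~b_31), b_31 = 0.
From the singleton clause (~b_41), b_41 = 0.
Suppose b_22 = 1.
From the singleton clause (~b_12), b_12 = 0.
From the singleton clause (~b_32), b_32 = 0.
From the singleton clause (b_33), b_33 = 1.
From the singleton clause (~b_42), b_42 = 0.
From the singleton clause (b_43), b_43 = 1.
Now (~b_43) is unsatisfied and unit — conflict.
Backtrack on b_22: now try b_22 = 0.
From the singleton clause (b_23), b_23 = 1.
From the singleton clause (~b_13), b_13 = 0.
From the singleton clause (~b_33), b_33 = 0.
From the singleton clause (b_32), b_32 = 1.
From the singleton clause (~b_12), b_12 = 0.
From the singleton clause (~b_42), b_42 = 0.
From the singleton clause (b_43), b_43 = 1.
Now (~b_43) is unsatisfied and unit — conflict.
Neither b_22 = 1 nor b_22 = 0 works.
Neither b_11 = 1 nor b_11 = 0 works.
No assignment satisfies every clause.

No, unsatisfiable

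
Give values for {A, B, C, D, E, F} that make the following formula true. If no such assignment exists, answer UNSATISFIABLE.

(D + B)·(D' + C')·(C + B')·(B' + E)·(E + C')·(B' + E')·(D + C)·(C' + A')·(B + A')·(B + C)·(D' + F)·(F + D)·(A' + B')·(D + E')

Case D = 1:
From the singleton clause (C'), C = 0.
From the singleton clause (B'), B = 0.
Now (B) is unsatisfied and unit — conflict.
Backtrack on D: now try D = 0.
From the singleton clause (B), B = 1.
From the singleton clause (C), C = 1.
From the singleton clause (E), E = 1.
Now (E') is unsatisfied and unit — conflict.
Both values of D lead to a conflict.

UNSATISFIABLE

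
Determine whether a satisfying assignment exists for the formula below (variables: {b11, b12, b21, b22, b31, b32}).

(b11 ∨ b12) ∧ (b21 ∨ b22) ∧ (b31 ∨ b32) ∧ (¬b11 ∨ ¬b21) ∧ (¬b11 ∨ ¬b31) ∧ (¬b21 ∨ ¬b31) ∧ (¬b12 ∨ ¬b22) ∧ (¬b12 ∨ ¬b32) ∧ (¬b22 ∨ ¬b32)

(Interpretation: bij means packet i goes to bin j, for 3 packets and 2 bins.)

Suppose b11 = True.
(¬b21) alone gives b21 = False.
(b22) alone gives b22 = True.
(¬b31) alone gives b31 = False.
(b32) alone gives b32 = True.
But (¬b32) is also a unit clause — contradiction.
So b11 must be the other value — set b11 = False.
(b12) alone gives b12 = True.
(¬b22) alone gives b22 = False.
(b21) alone gives b21 = True.
(¬b31) alone gives b31 = False.
(b32) alone gives b32 = True.
But (¬b32) is also a unit clause — contradiction.
Either choice for b11 ends in contradiction.
No assignment satisfies every clause.

No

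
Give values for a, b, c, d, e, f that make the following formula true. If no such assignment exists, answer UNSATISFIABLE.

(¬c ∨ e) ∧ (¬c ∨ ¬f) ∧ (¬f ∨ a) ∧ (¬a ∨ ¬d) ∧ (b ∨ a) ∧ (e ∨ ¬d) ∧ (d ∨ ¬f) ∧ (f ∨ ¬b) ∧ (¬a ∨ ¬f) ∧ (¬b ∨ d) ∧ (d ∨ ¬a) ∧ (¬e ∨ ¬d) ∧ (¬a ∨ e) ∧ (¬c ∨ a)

UNSATISFIABLE

Try c = False.
Try f = False.
Unit clause (¬b) forces b = False.
Unit clause (a) forces a = True.
Unit clause (¬d) forces d = False.
That conflicts with the unit clause (d).
Backtrack on f: now try f = True.
Unit clause (a) forces a = True.
That conflicts with the unit clause (¬a).
Neither f = True nor f = False works.
Backtrack on c: now try c = True.
Unit clause (e) forces e = True.
Unit clause (¬f) forces f = False.
Unit clause (¬b) forces b = False.
Unit clause (a) forces a = True.
Unit clause (¬d) forces d = False.
That conflicts with the unit clause (d).
Neither c = True nor c = False works.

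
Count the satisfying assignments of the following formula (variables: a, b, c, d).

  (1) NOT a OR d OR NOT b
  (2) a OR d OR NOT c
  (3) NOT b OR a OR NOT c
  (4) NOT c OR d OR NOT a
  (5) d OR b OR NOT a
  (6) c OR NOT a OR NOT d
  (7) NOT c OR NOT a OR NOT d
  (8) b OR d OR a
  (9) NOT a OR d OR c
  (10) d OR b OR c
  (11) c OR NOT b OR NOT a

There are 2^4 = 16 truth assignments over (a, b, c, d).
Check each against the 11 clauses (columns in the order a, b, c, d):
  F F F F  ✗ fails (b OR d OR a)
  F F F T  ✓ satisfies all
  F F T F  ✗ fails (a OR d OR NOT c)
  F F T T  ✓ satisfies all
  F T F F  ✓ satisfies all
  F T F T  ✓ satisfies all
  F T T F  ✗ fails (a OR d OR NOT c)
  F T T T  ✗ fails (NOT b OR a OR NOT c)
  T F F F  ✗ fails (d OR b OR NOT a)
  T F F T  ✗ fails (c OR NOT a OR NOT d)
  T F T F  ✗ fails (NOT c OR d OR NOT a)
  T F T T  ✗ fails (NOT c OR NOT a OR NOT d)
  T T F F  ✗ fails (NOT a OR d OR NOT b)
  T T F T  ✗ fails (c OR NOT a OR NOT d)
  T T T F  ✗ fails (NOT a OR d OR NOT b)
  T T T T  ✗ fails (NOT c OR NOT a OR NOT d)
4 of the 16 rows are models.

4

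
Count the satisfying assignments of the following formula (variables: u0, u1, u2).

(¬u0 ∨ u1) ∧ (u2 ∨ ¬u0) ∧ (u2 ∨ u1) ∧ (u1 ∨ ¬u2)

3

There are 2^3 = 8 truth assignments over (u0, u1, u2).
Check each against the 4 clauses (columns in the order u0, u1, u2):
  F F F  ✗ fails (u2 ∨ u1)
  F F T  ✗ fails (u1 ∨ ¬u2)
  F T F  ✓ satisfies all
  F T T  ✓ satisfies all
  T F F  ✗ fails (¬u0 ∨ u1)
  T F T  ✗ fails (¬u0 ∨ u1)
  T T F  ✗ fails (u2 ∨ ¬u0)
  T T T  ✓ satisfies all
3 of the 8 rows are models.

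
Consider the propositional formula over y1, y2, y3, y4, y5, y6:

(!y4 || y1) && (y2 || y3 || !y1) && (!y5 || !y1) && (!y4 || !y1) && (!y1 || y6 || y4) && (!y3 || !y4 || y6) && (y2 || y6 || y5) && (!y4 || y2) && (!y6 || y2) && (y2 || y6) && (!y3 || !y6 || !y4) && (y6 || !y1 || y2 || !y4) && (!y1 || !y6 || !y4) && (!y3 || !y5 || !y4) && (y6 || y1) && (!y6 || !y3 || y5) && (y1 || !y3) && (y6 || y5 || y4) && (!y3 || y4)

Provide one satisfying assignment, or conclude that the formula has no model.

y1=false; y2=true; y3=false; y4=false; y5=true; y6=true

Case y4 = false:
(!y3) alone gives y3 = false.
Case y2 = true:
Case y5 = true:
(!y1) alone gives y1 = false.
(y6) alone gives y6 = true.
This assignment satisfies each clause.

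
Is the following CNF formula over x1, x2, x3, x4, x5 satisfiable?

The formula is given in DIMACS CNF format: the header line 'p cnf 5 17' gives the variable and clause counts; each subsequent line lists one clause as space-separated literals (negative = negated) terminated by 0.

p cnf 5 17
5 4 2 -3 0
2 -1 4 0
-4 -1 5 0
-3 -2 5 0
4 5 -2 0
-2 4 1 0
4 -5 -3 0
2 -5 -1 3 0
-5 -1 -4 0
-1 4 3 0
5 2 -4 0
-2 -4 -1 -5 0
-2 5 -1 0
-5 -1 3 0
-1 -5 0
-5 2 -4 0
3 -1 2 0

Case x1 = False:
Case x2 = True:
(x4) alone gives x4 = True.
Case x3 = False:
No clause remains; x5 is free.
A satisfying assignment: x1: False,  x2: True,  x3: False,  x4: True,  x5: True.

Yes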